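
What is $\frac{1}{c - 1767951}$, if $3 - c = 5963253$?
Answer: $- \frac{1}{7731201} \approx -1.2935 \cdot 10^{-7}$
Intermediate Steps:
$c = -5963250$ ($c = 3 - 5963253 = -5963250$)
$\frac{1}{c - 1767951} = \frac{1}{-5963250 - 1767951} = \frac{1}{-7731201} = - \frac{1}{7731201}$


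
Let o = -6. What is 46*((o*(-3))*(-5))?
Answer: -4140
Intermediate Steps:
46*((o*(-3))*(-5)) = 46*(-6*(-3)*(-5)) = 46*(18*(-5)) = 46*(-90) = -4140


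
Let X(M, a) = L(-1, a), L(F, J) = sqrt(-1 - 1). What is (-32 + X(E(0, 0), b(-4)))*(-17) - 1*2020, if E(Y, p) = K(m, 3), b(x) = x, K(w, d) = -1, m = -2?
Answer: -1476 - 17*I*sqrt(2) ≈ -1476.0 - 24.042*I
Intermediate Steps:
E(Y, p) = -1
L(F, J) = I*sqrt(2) (L(F, J) = sqrt(-2) = I*sqrt(2))
X(M, a) = I*sqrt(2)
(-32 + X(E(0, 0), b(-4)))*(-17) - 1*2020 = (-32 + I*sqrt(2))*(-17) - 1*2020 = (544 - 17*I*sqrt(2)) - 2020 = -1476 - 17*I*sqrt(2)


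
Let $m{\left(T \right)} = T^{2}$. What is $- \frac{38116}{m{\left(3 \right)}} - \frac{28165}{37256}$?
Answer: $- \frac{1420303181}{335304} \approx -4235.9$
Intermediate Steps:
$- \frac{38116}{m{\left(3 \right)}} - \frac{28165}{37256} = - \frac{38116}{3^{2}} - \frac{28165}{37256} = - \frac{38116}{9} - \frac{28165}{37256} = - \frac{1420303181}{335304}$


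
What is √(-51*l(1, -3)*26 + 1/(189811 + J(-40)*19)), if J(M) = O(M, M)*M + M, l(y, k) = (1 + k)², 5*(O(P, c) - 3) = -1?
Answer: I*√185322862668493/186923 ≈ 72.829*I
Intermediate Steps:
O(P, c) = 14/5 (O(P, c) = 3 + (⅕)*(-1) = 3 - ⅕ = 14/5)
J(M) = 19*M/5 (J(M) = 14*M/5 + M = 19*M/5)
√(-51*l(1, -3)*26 + 1/(189811 + J(-40)*19)) = √(-51*(1 - 3)²*26 + 1/(189811 + ((19/5)*(-40))*19)) = √(-51*(-2)²*26 + 1/(189811 - 152*19)) = √(-51*4*26 + 1/(189811 - 2888)) = √(-204*26 + 1/186923) = √(-5304 + 1/186923) = √(-991439591/186923) = I*√185322862668493/186923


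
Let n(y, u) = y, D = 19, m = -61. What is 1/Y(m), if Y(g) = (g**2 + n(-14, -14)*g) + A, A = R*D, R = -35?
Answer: 1/3910 ≈ 0.00025575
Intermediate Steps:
A = -665 (A = -35*19 = -665)
Y(g) = -665 + g**2 - 14*g (Y(g) = (g**2 - 14*g) - 665 = -665 + g**2 - 14*g)
1/Y(m) = 1/(-665 + (-61)**2 - 14*(-61)) = 1/(-665 + 3721 + 854) = 1/3910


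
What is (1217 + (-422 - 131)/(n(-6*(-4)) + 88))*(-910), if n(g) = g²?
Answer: -367428425/332 ≈ -1.1067e+6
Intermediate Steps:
(1217 + (-422 - 131)/(n(-6*(-4)) + 88))*(-910) = (1217 + (-422 - 131)/((-6*(-4))² + 88))*(-910) = (1217 - 553/(24² + 88))*(-910) = (1217 - 553/(576 + 88))*(-910) = (1217 - 553/664)*(-910) = (807535/664)*(-910) = -367428425/332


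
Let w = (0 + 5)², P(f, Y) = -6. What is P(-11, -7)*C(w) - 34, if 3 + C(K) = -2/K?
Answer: -388/25 ≈ -15.520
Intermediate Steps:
w = 25 (w = 5² = 25)
C(K) = -3 - 2/K
P(-11, -7)*C(w) - 34 = -6*(-3 - 2/25) - 34 = -6*(-77/25) - 34 = 462/25 - 34 = -388/25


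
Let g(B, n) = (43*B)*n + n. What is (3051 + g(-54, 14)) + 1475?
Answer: -27968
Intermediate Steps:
g(B, n) = n + 43*B*n (g(B, n) = 43*B*n + n = n + 43*B*n)
(3051 + g(-54, 14)) + 1475 = (3051 + 14*(1 + 43*(-54))) + 1475 = (3051 + 14*(1 - 2322)) + 1475 = (3051 + 14*(-2321)) + 1475 = (3051 - 32494) + 1475 = -29443 + 1475 = -27968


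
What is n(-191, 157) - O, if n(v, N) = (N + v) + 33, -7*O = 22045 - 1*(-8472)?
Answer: 30510/7 ≈ 4358.6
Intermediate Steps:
O = -30517/7 (O = -(22045 - 1*(-8472))/7 = -(22045 + 8472)/7 = -⅐*30517 = -30517/7 ≈ -4359.6)
n(v, N) = 33 + N + v
n(-191, 157) - O = (33 + 157 - 191) - 1*(-30517/7) = -1 + 30517/7 = 30510/7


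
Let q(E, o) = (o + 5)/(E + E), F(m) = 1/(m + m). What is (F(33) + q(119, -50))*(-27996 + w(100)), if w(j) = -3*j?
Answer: 6442056/1309 ≈ 4921.4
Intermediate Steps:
F(m) = 1/(2*m)
q(E, o) = (5 + o)/(2*E) (q(E, o) = (5 + o)/((2*E)) = (5 + o)*(1/(2*E)) = (5 + o)/(2*E))
(F(33) + q(119, -50))*(-27996 + w(100)) = ((½)/33 + (½)*(5 - 50)/119)*(-27996 - 3*100) = ((½)*(1/33) + (½)*(1/119)*(-45))*(-27996 - 300) = (1/66 - 45/238)*(-28296) = -683/3927*(-28296) = 6442056/1309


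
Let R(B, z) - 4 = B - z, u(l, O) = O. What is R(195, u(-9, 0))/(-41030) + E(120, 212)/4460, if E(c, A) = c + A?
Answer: 636721/9149690 ≈ 0.069589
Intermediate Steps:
R(B, z) = 4 + B - z (R(B, z) = 4 + (B - z) = 4 + B - z)
E(c, A) = A + c
R(195, u(-9, 0))/(-41030) + E(120, 212)/4460 = (4 + 195 - 1*0)/(-41030) + (212 + 120)/4460 = (4 + 195 + 0)*(-1/41030) + 332*(1/4460) = 199*(-1/41030) + 83/1115 = -199/41030 + 83/1115 = 636721/9149690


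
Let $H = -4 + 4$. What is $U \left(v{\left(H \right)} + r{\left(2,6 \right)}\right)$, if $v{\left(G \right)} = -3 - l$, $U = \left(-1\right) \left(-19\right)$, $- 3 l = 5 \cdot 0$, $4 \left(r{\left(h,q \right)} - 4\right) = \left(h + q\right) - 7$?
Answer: $\frac{95}{4} \approx 23.75$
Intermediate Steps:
$r{\left(h,q \right)} = \frac{9}{4} + \frac{h}{4} + \frac{q}{4}$ ($r{\left(h,q \right)} = 4 + \frac{\left(h + q\right) - 7}{4} = 4 + \frac{-7 + h + q}{4} = 4 + \left(- \frac{7}{4} + \frac{h}{4} + \frac{q}{4}\right) = \frac{9}{4} + \frac{h}{4} + \frac{q}{4}$)
$l = 0$ ($l = - \frac{5 \cdot 0}{3} = \left(- \frac{1}{3}\right) 0 = 0$)
$H = 0$
$U = 19$
$v{\left(G \right)} = -3$ ($v{\left(G \right)} = -3 - 0 = -3 + 0 = -3$)
$U \left(v{\left(H \right)} + r{\left(2,6 \right)}\right) = 19 \left(-3 + \left(\frac{9}{4} + \frac{1}{4} \cdot 2 + \frac{1}{4} \cdot 6\right)\right) = 19 \left(-3 + \left(\frac{9}{4} + \frac{1}{2} + \frac{3}{2}\right)\right) = 19 \left(-3 + \frac{17}{4}\right) = 19 \cdot \frac{5}{4} = \frac{95}{4}$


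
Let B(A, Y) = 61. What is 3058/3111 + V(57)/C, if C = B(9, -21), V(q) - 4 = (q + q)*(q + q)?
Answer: 666058/3111 ≈ 214.10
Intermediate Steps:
V(q) = 4 + 4*q² (V(q) = 4 + (q + q)*(q + q) = 4 + (2*q)*(2*q) = 4 + 4*q²)
C = 61
3058/3111 + V(57)/C = 3058/3111 + (4 + 4*57²)/61 = 3058*(1/3111) + (4 + 4*3249)*(1/61) = 3058/3111 + (4 + 12996)*(1/61) = 3058/3111 + 13000*(1/61) = 3058/3111 + 13000/61 = 666058/3111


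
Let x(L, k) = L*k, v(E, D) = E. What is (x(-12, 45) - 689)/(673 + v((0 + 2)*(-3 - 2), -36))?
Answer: -1229/663 ≈ -1.8537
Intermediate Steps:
(x(-12, 45) - 689)/(673 + v((0 + 2)*(-3 - 2), -36)) = (-12*45 - 689)/(673 + (0 + 2)*(-3 - 2)) = (-540 - 689)/(673 + 2*(-5)) = -1229/(673 - 10) = -1229/663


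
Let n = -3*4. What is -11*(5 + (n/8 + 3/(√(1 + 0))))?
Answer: -143/2 ≈ -71.500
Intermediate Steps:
n = -12
-11*(5 + (n/8 + 3/(√(1 + 0)))) = -11*(5 + (-12/8 + 3/(√(1 + 0)))) = -11*(5 + (-12*⅛ + 3/(√1))) = -11*(5 + (-3/2 + 3/1)) = -11*(5 + (-3/2 + 3*1)) = -11*(5 + (-3/2 + 3)) = -11*(5 + 3/2) = -11*13/2 = -143/2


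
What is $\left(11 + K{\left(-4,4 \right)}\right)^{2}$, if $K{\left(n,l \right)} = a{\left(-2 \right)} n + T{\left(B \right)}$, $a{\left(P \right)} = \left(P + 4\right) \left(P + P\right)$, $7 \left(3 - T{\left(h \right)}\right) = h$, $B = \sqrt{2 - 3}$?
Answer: $\frac{\left(322 - i\right)^{2}}{49} \approx 2116.0 - 13.143 i$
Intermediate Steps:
$B = i$ ($B = \sqrt{-1} = i \approx 1.0 i$)
$T{\left(h \right)} = 3 - \frac{h}{7}$
$a{\left(P \right)} = 2 P \left(4 + P\right)$ ($a{\left(P \right)} = \left(4 + P\right) 2 P = 2 P \left(4 + P\right)$)
$K{\left(n,l \right)} = 3 - 8 n - \frac{i}{7}$ ($K{\left(n,l \right)} = 2 \left(-2\right) \left(4 - 2\right) n + \left(3 - \frac{i}{7}\right) = 2 \left(-2\right) 2 n + \left(3 - \frac{i}{7}\right) = - 8 n + \left(3 - \frac{i}{7}\right) = 3 - 8 n - \frac{i}{7}$)
$\left(11 + K{\left(-4,4 \right)}\right)^{2} = \left(11 - \left(-35 + \frac{i}{7}\right)\right)^{2} = \left(11 + \left(3 + 32 - \frac{i}{7}\right)\right)^{2} = \left(11 + \left(35 - \frac{i}{7}\right)\right)^{2} = \left(46 - \frac{i}{7}\right)^{2}$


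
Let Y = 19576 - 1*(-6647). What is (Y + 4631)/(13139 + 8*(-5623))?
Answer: -30854/31845 ≈ -0.96888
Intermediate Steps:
Y = 26223 (Y = 19576 + 6647 = 26223)
(Y + 4631)/(13139 + 8*(-5623)) = (26223 + 4631)/(13139 + 8*(-5623)) = 30854/(13139 - 44984) = 30854/(-31845) = 30854*(-1/31845) = -30854/31845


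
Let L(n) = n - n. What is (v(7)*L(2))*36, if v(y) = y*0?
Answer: 0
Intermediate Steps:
v(y) = 0
L(n) = 0
(v(7)*L(2))*36 = (0*0)*36 = 0*36 = 0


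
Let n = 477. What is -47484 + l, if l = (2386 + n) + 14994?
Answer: -29627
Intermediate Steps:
l = 17857 (l = (2386 + 477) + 14994 = 2863 + 14994 = 17857)
-47484 + l = -47484 + 17857 = -29627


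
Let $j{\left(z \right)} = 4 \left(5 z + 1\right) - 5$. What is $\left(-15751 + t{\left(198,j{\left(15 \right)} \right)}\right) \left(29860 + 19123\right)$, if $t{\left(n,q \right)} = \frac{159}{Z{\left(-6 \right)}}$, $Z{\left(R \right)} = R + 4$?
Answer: $- \frac{1550850763}{2} \approx -7.7543 \cdot 10^{8}$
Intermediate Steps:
$Z{\left(R \right)} = 4 + R$
$j{\left(z \right)} = -1 + 20 z$ ($j{\left(z \right)} = 4 \left(1 + 5 z\right) - 5 = \left(4 + 20 z\right) - 5 = -1 + 20 z$)
$t{\left(n,q \right)} = - \frac{159}{2}$ ($t{\left(n,q \right)} = \frac{159}{4 - 6} = \frac{159}{-2} = 159 \left(- \frac{1}{2}\right) = - \frac{159}{2}$)
$\left(-15751 + t{\left(198,j{\left(15 \right)} \right)}\right) \left(29860 + 19123\right) = \left(-15751 - \frac{159}{2}\right) \left(29860 + 19123\right) = \left(- \frac{31661}{2}\right) 48983 = - \frac{1550850763}{2}$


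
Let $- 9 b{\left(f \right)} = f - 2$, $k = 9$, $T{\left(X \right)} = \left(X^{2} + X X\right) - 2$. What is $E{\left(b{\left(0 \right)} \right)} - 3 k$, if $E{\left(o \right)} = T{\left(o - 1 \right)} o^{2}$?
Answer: $- \frac{177403}{6561} \approx -27.039$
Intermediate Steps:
$T{\left(X \right)} = -2 + 2 X^{2}$ ($T{\left(X \right)} = \left(X^{2} + X^{2}\right) - 2 = 2 X^{2} - 2 = -2 + 2 X^{2}$)
$b{\left(f \right)} = \frac{2}{9} - \frac{f}{9}$ ($b{\left(f \right)} = - \frac{f - 2}{9} = - \frac{-2 + f}{9} = \frac{2}{9} - \frac{f}{9}$)
$E{\left(o \right)} = o^{2} \left(-2 + 2 \left(-1 + o\right)^{2}\right)$ ($E{\left(o \right)} = \left(-2 + 2 \left(o - 1\right)^{2}\right) o^{2} = \left(-2 + 2 \left(-1 + o\right)^{2}\right) o^{2} = o^{2} \left(-2 + 2 \left(-1 + o\right)^{2}\right)$)
$E{\left(b{\left(0 \right)} \right)} - 3 k = 2 \left(\frac{2}{9} - 0\right)^{3} \left(-2 + \left(\frac{2}{9} - 0\right)\right) - 27 = 2 \left(\frac{2}{9} + 0\right)^{3} \left(-2 + \left(\frac{2}{9} + 0\right)\right) - 27 = 2 \left(\frac{2}{9}\right)^{3} \left(-2 + \frac{2}{9}\right) - 27 = 2 \cdot \frac{8}{729} \left(- \frac{16}{9}\right) - 27 = - \frac{256}{6561} - 27 = - \frac{177403}{6561}$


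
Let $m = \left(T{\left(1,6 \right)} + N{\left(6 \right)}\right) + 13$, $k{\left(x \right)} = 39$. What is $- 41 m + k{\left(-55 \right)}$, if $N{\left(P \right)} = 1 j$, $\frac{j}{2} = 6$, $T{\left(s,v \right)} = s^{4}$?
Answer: $-1027$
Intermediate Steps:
$j = 12$ ($j = 2 \cdot 6 = 12$)
$N{\left(P \right)} = 12$ ($N{\left(P \right)} = 1 \cdot 12 = 12$)
$m = 26$ ($m = \left(1^{4} + 12\right) + 13 = \left(1 + 12\right) + 13 = 13 + 13 = 26$)
$- 41 m + k{\left(-55 \right)} = \left(-41\right) 26 + 39 = -1066 + 39 = -1027$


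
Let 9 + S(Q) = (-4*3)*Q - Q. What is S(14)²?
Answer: 36481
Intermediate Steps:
S(Q) = -9 - 13*Q (S(Q) = -9 + ((-4*3)*Q - Q) = -9 + (-12*Q - Q) = -9 - 13*Q)
S(14)² = (-9 - 13*14)² = (-9 - 182)² = (-191)² = 36481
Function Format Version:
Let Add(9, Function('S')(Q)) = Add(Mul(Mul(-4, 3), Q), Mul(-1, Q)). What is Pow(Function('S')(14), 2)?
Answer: 36481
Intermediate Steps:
Function('S')(Q) = Add(-9, Mul(-13, Q)) (Function('S')(Q) = Add(-9, Add(Mul(Mul(-4, 3), Q), Mul(-1, Q))) = Add(-9, Add(Mul(-12, Q), Mul(-1, Q))) = Add(-9, Mul(-13, Q)))
Pow(Function('S')(14), 2) = Pow(Add(-9, Mul(-13, 14)), 2) = Pow(Add(-9, -182), 2) = Pow(-191, 2) = 36481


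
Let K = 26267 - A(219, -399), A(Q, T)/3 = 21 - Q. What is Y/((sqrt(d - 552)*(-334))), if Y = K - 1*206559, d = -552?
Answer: -89849*I*sqrt(69)/46092 ≈ -16.192*I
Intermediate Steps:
A(Q, T) = 63 - 3*Q (A(Q, T) = 3*(21 - Q) = 63 - 3*Q)
K = 26861 (K = 26267 - (63 - 3*219) = 26267 - (63 - 657) = 26267 - 1*(-594) = 26267 + 594 = 26861)
Y = -179698 (Y = 26861 - 1*206559 = 26861 - 206559 = -179698)
Y/((sqrt(d - 552)*(-334))) = -179698*(-1/(334*sqrt(-552 - 552))) = -179698*I*sqrt(69)/92184 = -89849*I*sqrt(69)/46092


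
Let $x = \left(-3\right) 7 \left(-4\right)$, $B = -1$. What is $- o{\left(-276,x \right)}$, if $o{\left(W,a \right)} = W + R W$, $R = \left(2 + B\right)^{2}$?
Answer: $552$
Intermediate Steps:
$R = 1$ ($R = \left(2 - 1\right)^{2} = 1^{2} = 1$)
$x = 84$ ($x = \left(-21\right) \left(-4\right) = 84$)
$o{\left(W,a \right)} = 2 W$ ($o{\left(W,a \right)} = W + 1 W = W + W = 2 W$)
$- o{\left(-276,x \right)} = - 2 \left(-276\right) = \left(-1\right) \left(-552\right) = 552$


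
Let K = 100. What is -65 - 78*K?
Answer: -7865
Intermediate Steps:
-65 - 78*K = -65 - 78*100 = -65 - 7800 = -7865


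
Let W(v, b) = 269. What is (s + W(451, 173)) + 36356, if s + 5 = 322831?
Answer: 359451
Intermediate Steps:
s = 322826 (s = -5 + 322831 = 322826)
(s + W(451, 173)) + 36356 = (322826 + 269) + 36356 = 323095 + 36356 = 359451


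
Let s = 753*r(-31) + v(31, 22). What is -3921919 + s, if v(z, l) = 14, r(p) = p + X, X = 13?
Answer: -3935459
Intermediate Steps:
r(p) = 13 + p (r(p) = p + 13 = 13 + p)
s = -13540 (s = 753*(13 - 31) + 14 = 753*(-18) + 14 = -13554 + 14 = -13540)
-3921919 + s = -3921919 - 13540 = -3935459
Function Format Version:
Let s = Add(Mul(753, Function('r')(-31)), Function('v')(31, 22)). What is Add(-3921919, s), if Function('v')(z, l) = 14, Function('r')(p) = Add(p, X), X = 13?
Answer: -3935459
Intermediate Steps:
Function('r')(p) = Add(13, p) (Function('r')(p) = Add(p, 13) = Add(13, p))
s = -13540 (s = Add(Mul(753, Add(13, -31)), 14) = Add(Mul(753, -18), 14) = Add(-13554, 14) = -13540)
Add(-3921919, s) = Add(-3921919, -13540) = -3935459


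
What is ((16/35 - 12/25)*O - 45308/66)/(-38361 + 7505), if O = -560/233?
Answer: 13194899/593129460 ≈ 0.022246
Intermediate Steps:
O = -560/233 (O = -560*1/233 = -560/233 ≈ -2.4034)
((16/35 - 12/25)*O - 45308/66)/(-38361 + 7505) = ((16/35 - 12/25)*(-560/233) - 45308/66)/(-38361 + 7505) = ((16*(1/35) - 12*1/25)*(-560/233) - 45308*1/66)/(-30856) = ((16/35 - 12/25)*(-560/233) - 22654/33)*(-1/30856) = (-4/175*(-560/233) - 22654/33)*(-1/30856) = (64/1165 - 22654/33)*(-1/30856) = -26389798/38445*(-1/30856) = 13194899/593129460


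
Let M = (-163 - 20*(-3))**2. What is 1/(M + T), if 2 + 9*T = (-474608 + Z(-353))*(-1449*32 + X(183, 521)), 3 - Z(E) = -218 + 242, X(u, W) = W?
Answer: 3/7253470414 ≈ 4.1359e-10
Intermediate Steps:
Z(E) = -21 (Z(E) = 3 - (-218 + 242) = 3 - 1*24 = 3 - 24 = -21)
T = 7253438587/3 (T = -2/9 + ((-474608 - 21)*(-1449*32 + 521))/9 = -2/9 + (-474629*(-46368 + 521))/9 = -2/9 + (-474629*(-45847))/9 = -2/9 + (1/9)*21760315763 = -2/9 + 21760315763/9 = 7253438587/3 ≈ 2.4178e+9)
M = 10609 (M = (-163 + 60)**2 = (-103)**2 = 10609)
1/(M + T) = 1/(10609 + 7253438587/3) = 1/(7253470414/3) = 3/7253470414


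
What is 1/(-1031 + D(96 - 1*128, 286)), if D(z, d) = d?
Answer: -1/745 ≈ -0.0013423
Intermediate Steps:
1/(-1031 + D(96 - 1*128, 286)) = 1/(-1031 + 286) = 1/(-745) = -1/745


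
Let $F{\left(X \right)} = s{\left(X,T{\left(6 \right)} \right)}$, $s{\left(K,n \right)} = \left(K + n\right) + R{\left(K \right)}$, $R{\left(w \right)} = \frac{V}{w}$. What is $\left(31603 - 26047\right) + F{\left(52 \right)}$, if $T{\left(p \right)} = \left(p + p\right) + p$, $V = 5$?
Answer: $\frac{292557}{52} \approx 5626.1$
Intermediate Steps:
$T{\left(p \right)} = 3 p$ ($T{\left(p \right)} = 2 p + p = 3 p$)
$R{\left(w \right)} = \frac{5}{w}$
$s{\left(K,n \right)} = K + n + \frac{5}{K}$ ($s{\left(K,n \right)} = \left(K + n\right) + \frac{5}{K} = K + n + \frac{5}{K}$)
$F{\left(X \right)} = 18 + X + \frac{5}{X}$ ($F{\left(X \right)} = X + 3 \cdot 6 + \frac{5}{X} = X + 18 + \frac{5}{X} = 18 + X + \frac{5}{X}$)
$\left(31603 - 26047\right) + F{\left(52 \right)} = \left(31603 - 26047\right) + \left(18 + 52 + \frac{5}{52}\right) = 5556 + \left(18 + 52 + 5 \cdot \frac{1}{52}\right) = 5556 + \left(18 + 52 + \frac{5}{52}\right) = 5556 + \frac{3645}{52} = \frac{292557}{52}$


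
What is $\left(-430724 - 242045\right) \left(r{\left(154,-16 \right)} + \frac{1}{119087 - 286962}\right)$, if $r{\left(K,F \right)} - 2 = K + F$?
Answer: $- \frac{15811752749731}{167875} \approx -9.4188 \cdot 10^{7}$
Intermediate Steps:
$r{\left(K,F \right)} = 2 + F + K$ ($r{\left(K,F \right)} = 2 + \left(K + F\right) = 2 + \left(F + K\right) = 2 + F + K$)
$\left(-430724 - 242045\right) \left(r{\left(154,-16 \right)} + \frac{1}{119087 - 286962}\right) = \left(-430724 - 242045\right) \left(\left(2 - 16 + 154\right) + \frac{1}{119087 - 286962}\right) = - 672769 \left(140 + \frac{1}{-167875}\right) = - 672769 \left(140 - \frac{1}{167875}\right) = \left(-672769\right) \frac{23502499}{167875} = - \frac{15811752749731}{167875}$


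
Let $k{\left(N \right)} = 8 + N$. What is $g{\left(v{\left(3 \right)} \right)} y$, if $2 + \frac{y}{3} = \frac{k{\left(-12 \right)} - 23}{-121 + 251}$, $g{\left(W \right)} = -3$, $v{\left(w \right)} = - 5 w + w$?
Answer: $\frac{2583}{130} \approx 19.869$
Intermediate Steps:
$v{\left(w \right)} = - 4 w$
$y = - \frac{861}{130}$ ($y = -6 + 3 \frac{\left(8 - 12\right) - 23}{-121 + 251} = -6 + 3 \frac{-4 - 23}{130} = -6 + 3 \left(\left(-27\right) \frac{1}{130}\right) = -6 + 3 \left(- \frac{27}{130}\right) = -6 - \frac{81}{130} = - \frac{861}{130} \approx -6.6231$)
$g{\left(v{\left(3 \right)} \right)} y = \left(-3\right) \left(- \frac{861}{130}\right) = \frac{2583}{130}$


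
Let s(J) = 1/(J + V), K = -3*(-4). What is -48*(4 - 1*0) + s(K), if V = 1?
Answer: -2495/13 ≈ -191.92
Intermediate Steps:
K = 12
s(J) = 1/(1 + J) (s(J) = 1/(J + 1) = 1/(1 + J))
-48*(4 - 1*0) + s(K) = -48*(4 - 1*0) + 1/(1 + 12) = -48*(4 + 0) + 1/13 = -48*4 + 1/13 = -192 + 1/13 = -2495/13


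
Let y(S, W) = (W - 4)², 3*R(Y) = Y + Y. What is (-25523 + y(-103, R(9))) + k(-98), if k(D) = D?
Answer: -25617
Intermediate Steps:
R(Y) = 2*Y/3 (R(Y) = (Y + Y)/3 = (2*Y)/3 = 2*Y/3)
y(S, W) = (-4 + W)²
(-25523 + y(-103, R(9))) + k(-98) = (-25523 + (-4 + (⅔)*9)²) - 98 = (-25523 + (-4 + 6)²) - 98 = (-25523 + 2²) - 98 = (-25523 + 4) - 98 = -25519 - 98 = -25617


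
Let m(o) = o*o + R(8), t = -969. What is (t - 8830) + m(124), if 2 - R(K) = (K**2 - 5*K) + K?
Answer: 5547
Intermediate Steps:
R(K) = 2 - K**2 + 4*K (R(K) = 2 - ((K**2 - 5*K) + K) = 2 - (K**2 - 4*K) = 2 + (-K**2 + 4*K) = 2 - K**2 + 4*K)
m(o) = -30 + o**2 (m(o) = o*o + (2 - 1*8**2 + 4*8) = o**2 + (2 - 1*64 + 32) = o**2 + (2 - 64 + 32) = o**2 - 30 = -30 + o**2)
(t - 8830) + m(124) = (-969 - 8830) + (-30 + 124**2) = -9799 + (-30 + 15376) = -9799 + 15346 = 5547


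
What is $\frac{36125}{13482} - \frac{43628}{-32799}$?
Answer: $\frac{45462989}{11338362} \approx 4.0097$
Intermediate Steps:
$\frac{36125}{13482} - \frac{43628}{-32799} = 36125 \cdot \frac{1}{13482} - - \frac{3356}{2523} = \frac{36125}{13482} + \frac{3356}{2523} = \frac{45462989}{11338362}$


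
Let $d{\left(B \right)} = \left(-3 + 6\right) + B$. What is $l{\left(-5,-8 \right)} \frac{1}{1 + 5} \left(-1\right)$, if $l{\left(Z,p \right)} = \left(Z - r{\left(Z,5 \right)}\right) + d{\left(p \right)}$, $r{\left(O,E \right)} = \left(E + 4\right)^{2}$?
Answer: $\frac{91}{6} \approx 15.167$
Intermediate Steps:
$r{\left(O,E \right)} = \left(4 + E\right)^{2}$
$d{\left(B \right)} = 3 + B$
$l{\left(Z,p \right)} = -78 + Z + p$ ($l{\left(Z,p \right)} = \left(Z - \left(4 + 5\right)^{2}\right) + \left(3 + p\right) = \left(Z - 9^{2}\right) + \left(3 + p\right) = \left(Z - 81\right) + \left(3 + p\right) = \left(-81 + Z\right) + \left(3 + p\right) = -78 + Z + p$)
$l{\left(-5,-8 \right)} \frac{1}{1 + 5} \left(-1\right) = \left(-78 - 5 - 8\right) \frac{1}{1 + 5} \left(-1\right) = - 91 \cdot \frac{1}{6} \left(-1\right) = \left(-91\right) \left(- \frac{1}{6}\right) = \frac{91}{6}$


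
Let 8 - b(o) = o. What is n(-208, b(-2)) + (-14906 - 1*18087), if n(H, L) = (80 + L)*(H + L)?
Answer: -50813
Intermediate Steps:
b(o) = 8 - o
n(-208, b(-2)) + (-14906 - 1*18087) = ((8 - 1*(-2))² + 80*(-208) + 80*(8 - 1*(-2)) - 208*(8 - 1*(-2))) + (-14906 - 1*18087) = ((8 + 2)² - 16640 + 80*(8 + 2) - 208*(8 + 2)) + (-14906 - 18087) = (10² - 16640 + 80*10 - 208*10) - 32993 = (100 - 16640 + 800 - 2080) - 32993 = -17820 - 32993 = -50813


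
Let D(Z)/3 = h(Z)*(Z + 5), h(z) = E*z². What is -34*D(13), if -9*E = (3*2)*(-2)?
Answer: -413712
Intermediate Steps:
E = 4/3 (E = -3*2*(-2)/9 = -2*(-2)/3 = -⅑*(-12) = 4/3 ≈ 1.3333)
h(z) = 4*z²/3
D(Z) = 4*Z²*(5 + Z) (D(Z) = 3*((4*Z²/3)*(Z + 5)) = 3*((4*Z²/3)*(5 + Z)) = 3*(4*Z²*(5 + Z)/3) = 4*Z²*(5 + Z))
-34*D(13) = -136*13²*(5 + 13) = -136*169*18 = -34*12168 = -413712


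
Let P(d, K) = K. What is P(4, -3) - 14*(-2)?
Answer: 25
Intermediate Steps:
P(4, -3) - 14*(-2) = -3 - 14*(-2) = -3 + 28 = 25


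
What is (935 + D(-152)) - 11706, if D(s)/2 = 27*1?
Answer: -10717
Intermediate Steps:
D(s) = 54 (D(s) = 2*(27*1) = 2*27 = 54)
(935 + D(-152)) - 11706 = (935 + 54) - 11706 = 989 - 11706 = -10717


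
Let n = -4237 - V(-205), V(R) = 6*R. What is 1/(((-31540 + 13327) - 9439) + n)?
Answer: -1/30659 ≈ -3.2617e-5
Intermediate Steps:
n = -3007 (n = -4237 - 6*(-205) = -4237 - 1*(-1230) = -4237 + 1230 = -3007)
1/(((-31540 + 13327) - 9439) + n) = 1/(((-31540 + 13327) - 9439) - 3007) = 1/((-18213 - 9439) - 3007) = 1/(-27652 - 3007) = 1/(-30659) = -1/30659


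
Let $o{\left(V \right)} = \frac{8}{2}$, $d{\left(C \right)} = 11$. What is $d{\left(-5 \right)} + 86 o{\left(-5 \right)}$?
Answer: $355$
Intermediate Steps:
$o{\left(V \right)} = 4$ ($o{\left(V \right)} = 8 \cdot \frac{1}{2} = 4$)
$d{\left(-5 \right)} + 86 o{\left(-5 \right)} = 11 + 86 \cdot 4 = 11 + 344 = 355$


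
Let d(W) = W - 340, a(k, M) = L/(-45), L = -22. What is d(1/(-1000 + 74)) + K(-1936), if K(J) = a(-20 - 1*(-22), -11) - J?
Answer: 66525647/41670 ≈ 1596.5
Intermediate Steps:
a(k, M) = 22/45 (a(k, M) = -22/(-45) = -22*(-1/45) = 22/45)
K(J) = 22/45 - J
d(W) = -340 + W
d(1/(-1000 + 74)) + K(-1936) = (-340 + 1/(-1000 + 74)) + (22/45 - 1*(-1936)) = (-340 + 1/(-926)) + (22/45 + 1936) = (-340 - 1/926) + 87142/45 = -314841/926 + 87142/45 = 66525647/41670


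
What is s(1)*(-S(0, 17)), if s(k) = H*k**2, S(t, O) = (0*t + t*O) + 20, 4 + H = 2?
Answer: 40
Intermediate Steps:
H = -2 (H = -4 + 2 = -2)
S(t, O) = 20 + O*t (S(t, O) = (0 + O*t) + 20 = O*t + 20 = 20 + O*t)
s(k) = -2*k**2
s(1)*(-S(0, 17)) = (-2*1**2)*(-(20 + 17*0)) = (-2*1)*(-(20 + 0)) = -(-2)*20 = -2*(-20) = 40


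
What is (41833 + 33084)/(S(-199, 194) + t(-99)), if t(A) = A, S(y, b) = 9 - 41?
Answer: -74917/131 ≈ -571.89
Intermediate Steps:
S(y, b) = -32
(41833 + 33084)/(S(-199, 194) + t(-99)) = (41833 + 33084)/(-32 - 99) = 74917/(-131) = 74917*(-1/131) = -74917/131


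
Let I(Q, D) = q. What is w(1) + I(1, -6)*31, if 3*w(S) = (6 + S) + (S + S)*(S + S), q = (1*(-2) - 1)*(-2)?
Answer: 569/3 ≈ 189.67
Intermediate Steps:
q = 6 (q = (-2 - 1)*(-2) = -3*(-2) = 6)
I(Q, D) = 6
w(S) = 2 + S/3 + 4*S²/3 (w(S) = ((6 + S) + (S + S)*(S + S))/3 = ((6 + S) + (2*S)*(2*S))/3 = ((6 + S) + 4*S²)/3 = (6 + S + 4*S²)/3 = 2 + S/3 + 4*S²/3)
w(1) + I(1, -6)*31 = (2 + (⅓)*1 + (4/3)*1²) + 6*31 = (2 + ⅓ + (4/3)*1) + 186 = (2 + ⅓ + 4/3) + 186 = 11/3 + 186 = 569/3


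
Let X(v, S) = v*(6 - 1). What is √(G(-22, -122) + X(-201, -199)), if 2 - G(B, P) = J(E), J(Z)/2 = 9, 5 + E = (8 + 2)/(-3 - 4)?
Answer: I*√1021 ≈ 31.953*I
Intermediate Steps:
E = -45/7 (E = -5 + (8 + 2)/(-3 - 4) = -5 + 10/(-7) = -5 + 10*(-⅐) = -5 - 10/7 = -45/7 ≈ -6.4286)
J(Z) = 18 (J(Z) = 2*9 = 18)
X(v, S) = 5*v (X(v, S) = v*5 = 5*v)
G(B, P) = -16 (G(B, P) = 2 - 1*18 = 2 - 18 = -16)
√(G(-22, -122) + X(-201, -199)) = √(-16 + 5*(-201)) = √(-16 - 1005) = √(-1021) = I*√1021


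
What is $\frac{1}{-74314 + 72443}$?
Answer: $- \frac{1}{1871} \approx -0.00053447$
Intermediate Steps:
$\frac{1}{-74314 + 72443} = \frac{1}{-1871} = - \frac{1}{1871}$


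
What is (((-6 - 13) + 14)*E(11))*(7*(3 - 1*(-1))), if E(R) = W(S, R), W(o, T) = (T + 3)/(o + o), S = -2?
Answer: 490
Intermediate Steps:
W(o, T) = (3 + T)/(2*o) (W(o, T) = (3 + T)/((2*o)) = (3 + T)*(1/(2*o)) = (3 + T)/(2*o))
E(R) = -¾ - R/4 (E(R) = (½)*(3 + R)/(-2) = (½)*(-½)*(3 + R) = -¾ - R/4)
(((-6 - 13) + 14)*E(11))*(7*(3 - 1*(-1))) = (((-6 - 13) + 14)*(-¾ - ¼*11))*(7*(3 - 1*(-1))) = ((-19 + 14)*(-¾ - 11/4))*(7*(3 + 1)) = (-5*(-7/2))*(7*4) = (35/2)*28 = 490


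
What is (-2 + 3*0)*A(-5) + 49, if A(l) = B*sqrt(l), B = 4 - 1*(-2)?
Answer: 49 - 12*I*sqrt(5) ≈ 49.0 - 26.833*I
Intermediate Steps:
B = 6 (B = 4 + 2 = 6)
A(l) = 6*sqrt(l)
(-2 + 3*0)*A(-5) + 49 = (-2 + 3*0)*(6*sqrt(-5)) + 49 = (-2 + 0)*(6*(I*sqrt(5))) + 49 = -12*I*sqrt(5) + 49 = 49 - 12*I*sqrt(5)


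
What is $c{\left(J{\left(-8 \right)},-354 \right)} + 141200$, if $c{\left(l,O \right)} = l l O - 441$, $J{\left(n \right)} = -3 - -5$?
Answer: $139343$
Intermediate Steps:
$J{\left(n \right)} = 2$ ($J{\left(n \right)} = -3 + 5 = 2$)
$c{\left(l,O \right)} = -441 + O l^{2}$ ($c{\left(l,O \right)} = l^{2} O - 441 = O l^{2} - 441 = -441 + O l^{2}$)
$c{\left(J{\left(-8 \right)},-354 \right)} + 141200 = \left(-441 - 354 \cdot 2^{2}\right) + 141200 = \left(-441 - 1416\right) + 141200 = -1857 + 141200 = 139343$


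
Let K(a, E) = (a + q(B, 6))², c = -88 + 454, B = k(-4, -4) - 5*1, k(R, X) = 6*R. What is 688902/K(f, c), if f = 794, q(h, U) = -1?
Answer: 688902/628849 ≈ 1.0955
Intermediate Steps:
B = -29 (B = 6*(-4) - 5*1 = -24 - 5 = -29)
c = 366
K(a, E) = (-1 + a)² (K(a, E) = (a - 1)² = (-1 + a)²)
688902/K(f, c) = 688902/((-1 + 794)²) = 688902/(793²) = 688902/628849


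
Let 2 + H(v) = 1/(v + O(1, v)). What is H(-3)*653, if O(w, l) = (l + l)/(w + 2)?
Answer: -7183/5 ≈ -1436.6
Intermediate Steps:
O(w, l) = 2*l/(2 + w) (O(w, l) = (2*l)/(2 + w) = 2*l/(2 + w))
H(v) = -2 + 3/(5*v) (H(v) = -2 + 1/(v + 2*v/(2 + 1)) = -2 + 1/(v + 2*v/3) = -2 + 1/(5*v/3) = -2 + 3/(5*v))
H(-3)*653 = (-2 + (3/5)/(-3))*653 = (-2 + (3/5)*(-1/3))*653 = (-2 - 1/5)*653 = -11/5*653 = -7183/5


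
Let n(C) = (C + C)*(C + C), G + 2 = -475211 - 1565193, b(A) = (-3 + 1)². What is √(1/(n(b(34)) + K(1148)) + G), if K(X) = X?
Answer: I*√749310537513/606 ≈ 1428.4*I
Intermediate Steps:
b(A) = 4 (b(A) = (-2)² = 4)
G = -2040406 (G = -2 + (-475211 - 1565193) = -2 - 2040404 = -2040406)
n(C) = 4*C² (n(C) = (2*C)*(2*C) = 4*C²)
√(1/(n(b(34)) + K(1148)) + G) = √(1/(4*4² + 1148) - 2040406) = √(1/(4*16 + 1148) - 2040406) = √(1/(64 + 1148) - 2040406) = √(1/1212 - 2040406) = √(-2472972071/1212) = I*√749310537513/606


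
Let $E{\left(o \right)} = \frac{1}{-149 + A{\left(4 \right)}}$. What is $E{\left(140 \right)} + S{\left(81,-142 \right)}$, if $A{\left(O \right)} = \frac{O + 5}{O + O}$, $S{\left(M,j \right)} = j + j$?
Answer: $- \frac{335980}{1183} \approx -284.01$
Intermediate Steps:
$S{\left(M,j \right)} = 2 j$
$A{\left(O \right)} = \frac{5 + O}{2 O}$
$E{\left(o \right)} = - \frac{8}{1183}$ ($E{\left(o \right)} = \frac{1}{-149 + \frac{5 + 4}{2 \cdot 4}} = \frac{1}{-149 + \frac{1}{2} \cdot \frac{1}{4} \cdot 9} = \frac{1}{-149 + \frac{9}{8}} = \frac{1}{- \frac{1183}{8}} = - \frac{8}{1183}$)
$E{\left(140 \right)} + S{\left(81,-142 \right)} = - \frac{8}{1183} + 2 \left(-142\right) = - \frac{8}{1183} - 284 = - \frac{335980}{1183}$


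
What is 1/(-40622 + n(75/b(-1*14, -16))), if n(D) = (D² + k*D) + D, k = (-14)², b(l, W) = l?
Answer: -196/8163137 ≈ -2.4010e-5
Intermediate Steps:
k = 196
n(D) = D² + 197*D (n(D) = (D² + 196*D) + D = D² + 197*D)
1/(-40622 + n(75/b(-1*14, -16))) = 1/(-40622 + (75/((-1*14)))*(197 + 75/((-1*14)))) = 1/(-40622 + (75/(-14))*(197 + 75/(-14))) = 1/(-40622 + (75*(-1/14))*(197 + 75*(-1/14))) = 1/(-40622 - 75*(197 - 75/14)/14) = 1/(-40622 - 75/14*2683/14) = 1/(-40622 - 201225/196) = 1/(-8163137/196) = -196/8163137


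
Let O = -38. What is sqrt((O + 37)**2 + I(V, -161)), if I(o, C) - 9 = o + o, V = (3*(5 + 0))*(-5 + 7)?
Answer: sqrt(70) ≈ 8.3666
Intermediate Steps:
V = 30 (V = (3*5)*2 = 15*2 = 30)
I(o, C) = 9 + 2*o (I(o, C) = 9 + (o + o) = 9 + 2*o)
sqrt((O + 37)**2 + I(V, -161)) = sqrt((-38 + 37)**2 + (9 + 2*30)) = sqrt((-1)**2 + (9 + 60)) = sqrt(1 + 69) = sqrt(70)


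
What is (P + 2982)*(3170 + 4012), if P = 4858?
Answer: 56306880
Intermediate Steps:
(P + 2982)*(3170 + 4012) = (4858 + 2982)*(3170 + 4012) = 7840*7182 = 56306880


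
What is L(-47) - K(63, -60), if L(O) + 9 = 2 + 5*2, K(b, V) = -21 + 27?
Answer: -3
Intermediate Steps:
K(b, V) = 6
L(O) = 3 (L(O) = -9 + (2 + 5*2) = -9 + (2 + 10) = -9 + 12 = 3)
L(-47) - K(63, -60) = 3 - 1*6 = 3 - 6 = -3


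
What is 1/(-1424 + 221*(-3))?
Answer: -1/2087 ≈ -0.00047916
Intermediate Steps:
1/(-1424 + 221*(-3)) = 1/(-1424 - 663) = 1/(-2087) = -1/2087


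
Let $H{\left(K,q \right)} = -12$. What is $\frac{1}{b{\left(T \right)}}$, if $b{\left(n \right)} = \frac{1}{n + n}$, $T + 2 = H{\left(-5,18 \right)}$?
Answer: $-28$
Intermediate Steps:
$T = -14$ ($T = -2 - 12 = -14$)
$b{\left(n \right)} = \frac{1}{2 n}$
$\frac{1}{b{\left(T \right)}} = \frac{1}{\frac{1}{2} \frac{1}{-14}} = \frac{1}{\frac{1}{2} \left(- \frac{1}{14}\right)} = \frac{1}{- \frac{1}{28}} = -28$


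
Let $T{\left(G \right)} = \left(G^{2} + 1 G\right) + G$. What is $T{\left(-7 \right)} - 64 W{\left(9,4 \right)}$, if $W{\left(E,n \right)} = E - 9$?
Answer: $35$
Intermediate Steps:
$T{\left(G \right)} = G^{2} + 2 G$ ($T{\left(G \right)} = \left(G^{2} + G\right) + G = \left(G + G^{2}\right) + G = G^{2} + 2 G$)
$W{\left(E,n \right)} = -9 + E$
$T{\left(-7 \right)} - 64 W{\left(9,4 \right)} = - 7 \left(2 - 7\right) - 64 \left(-9 + 9\right) = \left(-7\right) \left(-5\right) - 0 = 35 + 0 = 35$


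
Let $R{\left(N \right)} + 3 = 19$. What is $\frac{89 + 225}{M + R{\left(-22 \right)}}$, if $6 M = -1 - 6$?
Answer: $\frac{1884}{89} \approx 21.169$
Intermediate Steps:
$R{\left(N \right)} = 16$ ($R{\left(N \right)} = -3 + 19 = 16$)
$M = - \frac{7}{6}$ ($M = \frac{-1 - 6}{6} = \frac{1}{6} \left(-7\right) = - \frac{7}{6} \approx -1.1667$)
$\frac{89 + 225}{M + R{\left(-22 \right)}} = \frac{89 + 225}{- \frac{7}{6} + 16} = \frac{314}{\frac{89}{6}} = 314 \cdot \frac{6}{89} = \frac{1884}{89}$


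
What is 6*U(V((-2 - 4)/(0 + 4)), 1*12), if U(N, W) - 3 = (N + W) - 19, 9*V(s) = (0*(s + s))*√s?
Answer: -24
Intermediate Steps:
V(s) = 0 (V(s) = ((0*(s + s))*√s)/9 = ((0*(2*s))*√s)/9 = (0*√s)/9 = (⅑)*0 = 0)
U(N, W) = -16 + N + W (U(N, W) = 3 + ((N + W) - 19) = 3 + (-19 + N + W) = -16 + N + W)
6*U(V((-2 - 4)/(0 + 4)), 1*12) = 6*(-16 + 0 + 1*12) = 6*(-16 + 0 + 12) = 6*(-4) = -24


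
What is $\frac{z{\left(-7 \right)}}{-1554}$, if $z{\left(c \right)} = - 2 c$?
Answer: $- \frac{1}{111} \approx -0.009009$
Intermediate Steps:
$\frac{z{\left(-7 \right)}}{-1554} = \frac{\left(-2\right) \left(-7\right)}{-1554} = 14 \left(- \frac{1}{1554}\right) = - \frac{1}{111}$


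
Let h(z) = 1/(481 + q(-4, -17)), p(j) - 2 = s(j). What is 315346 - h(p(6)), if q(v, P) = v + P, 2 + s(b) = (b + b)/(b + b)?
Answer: 145059159/460 ≈ 3.1535e+5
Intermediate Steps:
s(b) = -1 (s(b) = -2 + (b + b)/(b + b) = -2 + (2*b)/((2*b)) = -2 + (2*b)*(1/(2*b)) = -2 + 1 = -1)
p(j) = 1 (p(j) = 2 - 1 = 1)
q(v, P) = P + v
h(z) = 1/460 (h(z) = 1/(481 + (-17 - 4)) = 1/(481 - 21) = 1/460)
315346 - h(p(6)) = 315346 - 1*1/460 = 315346 - 1/460 = 145059159/460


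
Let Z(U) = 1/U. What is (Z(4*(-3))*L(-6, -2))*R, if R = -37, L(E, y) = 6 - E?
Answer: 37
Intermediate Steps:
(Z(4*(-3))*L(-6, -2))*R = ((6 - 1*(-6))/((4*(-3))))*(-37) = ((6 + 6)/(-12))*(-37) = -1/12*12*(-37) = -1*(-37) = 37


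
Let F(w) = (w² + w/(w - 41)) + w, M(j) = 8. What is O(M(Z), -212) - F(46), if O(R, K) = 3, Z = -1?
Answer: -10841/5 ≈ -2168.2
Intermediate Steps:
F(w) = w + w² + w/(-41 + w) (F(w) = (w² + w/(-41 + w)) + w = w + w² + w/(-41 + w))
O(M(Z), -212) - F(46) = 3 - 46*(-40 + 46² - 40*46)/(-41 + 46) = 3 - 46*(-40 + 2116 - 1840)/5 = 3 - 46*236/5 = 3 - 1*10856/5 = 3 - 10856/5 = -10841/5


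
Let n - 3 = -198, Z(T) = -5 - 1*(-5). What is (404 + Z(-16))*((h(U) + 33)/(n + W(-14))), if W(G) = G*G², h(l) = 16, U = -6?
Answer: -19796/2939 ≈ -6.7356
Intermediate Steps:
Z(T) = 0 (Z(T) = -5 + 5 = 0)
n = -195 (n = 3 - 198 = -195)
W(G) = G³
(404 + Z(-16))*((h(U) + 33)/(n + W(-14))) = (404 + 0)*((16 + 33)/(-195 + (-14)³)) = 404*(49/(-195 - 2744)) = 404*(49/(-2939)) = 404*(49*(-1/2939)) = 404*(-49/2939) = -19796/2939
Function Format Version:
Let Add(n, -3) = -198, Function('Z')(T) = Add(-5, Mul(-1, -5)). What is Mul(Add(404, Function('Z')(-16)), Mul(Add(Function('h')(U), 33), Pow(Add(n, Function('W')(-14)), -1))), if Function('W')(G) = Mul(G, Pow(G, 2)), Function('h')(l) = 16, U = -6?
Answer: Rational(-19796, 2939) ≈ -6.7356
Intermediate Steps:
Function('Z')(T) = 0 (Function('Z')(T) = Add(-5, 5) = 0)
n = -195 (n = Add(3, -198) = -195)
Function('W')(G) = Pow(G, 3)
Mul(Add(404, Function('Z')(-16)), Mul(Add(Function('h')(U), 33), Pow(Add(n, Function('W')(-14)), -1))) = Mul(Add(404, 0), Mul(Add(16, 33), Pow(Add(-195, Pow(-14, 3)), -1))) = Mul(404, Mul(49, Pow(Add(-195, -2744), -1))) = Mul(404, Mul(49, Pow(-2939, -1))) = Mul(404, Mul(49, Rational(-1, 2939))) = Mul(404, Rational(-49, 2939)) = Rational(-19796, 2939)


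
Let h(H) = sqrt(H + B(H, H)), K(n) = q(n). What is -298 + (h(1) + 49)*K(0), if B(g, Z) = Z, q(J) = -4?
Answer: -494 - 4*sqrt(2) ≈ -499.66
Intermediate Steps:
K(n) = -4
h(H) = sqrt(2)*sqrt(H) (h(H) = sqrt(H + H) = sqrt(2*H) = sqrt(2)*sqrt(H))
-298 + (h(1) + 49)*K(0) = -298 + (sqrt(2)*sqrt(1) + 49)*(-4) = -298 + (sqrt(2)*1 + 49)*(-4) = -298 + (sqrt(2) + 49)*(-4) = -298 + (49 + sqrt(2))*(-4) = -298 + (-196 - 4*sqrt(2)) = -494 - 4*sqrt(2)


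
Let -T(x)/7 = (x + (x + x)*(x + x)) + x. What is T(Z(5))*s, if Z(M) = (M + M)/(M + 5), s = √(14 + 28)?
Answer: -42*√42 ≈ -272.19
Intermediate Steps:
s = √42 ≈ 6.4807
Z(M) = 2*M/(5 + M) (Z(M) = (2*M)/(5 + M) = 2*M/(5 + M))
T(x) = -28*x² - 14*x (T(x) = -7*((x + (x + x)*(x + x)) + x) = -7*((x + (2*x)*(2*x)) + x) = -7*((x + 4*x²) + x) = -7*(2*x + 4*x²) = -28*x² - 14*x)
T(Z(5))*s = (-14*2*5/(5 + 5)*(1 + 2*(2*5/(5 + 5))))*√42 = (-14*2*5/10*(1 + 2*(2*5/10)))*√42 = (-14*2*5*(⅒)*(1 + 2*(2*5*(⅒))))*√42 = (-14*1*(1 + 2*1))*√42 = (-14*1*(1 + 2))*√42 = (-14*1*3)*√42 = -42*√42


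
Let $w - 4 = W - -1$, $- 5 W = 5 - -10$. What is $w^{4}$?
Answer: $16$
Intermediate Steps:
$W = -3$ ($W = - \frac{5 - -10}{5} = - \frac{5 + 10}{5} = \left(- \frac{1}{5}\right) 15 = -3$)
$w = 2$ ($w = 4 - 2 = 2$)
$w^{4} = 2^{4} = 16$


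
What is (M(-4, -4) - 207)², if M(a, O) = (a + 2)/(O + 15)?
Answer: 5193841/121 ≈ 42924.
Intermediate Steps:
M(a, O) = (2 + a)/(15 + O)
(M(-4, -4) - 207)² = ((2 - 4)/(15 - 4) - 207)² = (-2/11 - 207)² = (-2279/11)² = 5193841/121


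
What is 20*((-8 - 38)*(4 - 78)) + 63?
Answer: 68143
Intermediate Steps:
20*((-8 - 38)*(4 - 78)) + 63 = 20*(-46*(-74)) + 63 = 20*3404 + 63 = 68080 + 63 = 68143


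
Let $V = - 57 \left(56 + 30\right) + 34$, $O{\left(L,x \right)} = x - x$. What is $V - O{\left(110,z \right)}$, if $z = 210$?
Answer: $-4868$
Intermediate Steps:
$O{\left(L,x \right)} = 0$
$V = -4868$ ($V = \left(-57\right) 86 + 34 = -4902 + 34 = -4868$)
$V - O{\left(110,z \right)} = -4868 - 0 = -4868 + 0 = -4868$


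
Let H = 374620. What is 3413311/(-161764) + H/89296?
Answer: -3815546709/225701221 ≈ -16.905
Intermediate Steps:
3413311/(-161764) + H/89296 = 3413311/(-161764) + 374620/89296 = 3413311*(-1/161764) + 374620*(1/89296) = -3413311/161764 + 93655/22324 = -3815546709/225701221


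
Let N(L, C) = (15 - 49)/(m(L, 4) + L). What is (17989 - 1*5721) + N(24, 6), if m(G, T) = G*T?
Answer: 736063/60 ≈ 12268.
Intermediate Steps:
N(L, C) = -34/(5*L) (N(L, C) = (15 - 49)/(L*4 + L) = -34/(4*L + L) = -34*1/(5*L) = -34/(5*L))
(17989 - 1*5721) + N(24, 6) = (17989 - 1*5721) - 34/5/24 = (17989 - 5721) - 34/5*1/24 = 12268 - 17/60 = 736063/60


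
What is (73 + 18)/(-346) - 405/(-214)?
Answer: 30164/18511 ≈ 1.6295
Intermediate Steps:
(73 + 18)/(-346) - 405/(-214) = 91*(-1/346) - 405*(-1/214) = -91/346 + 405/214 = 30164/18511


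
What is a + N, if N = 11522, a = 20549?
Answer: 32071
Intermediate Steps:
a + N = 20549 + 11522 = 32071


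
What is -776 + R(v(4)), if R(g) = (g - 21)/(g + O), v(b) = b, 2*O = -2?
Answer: -2345/3 ≈ -781.67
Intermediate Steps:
O = -1 (O = (½)*(-2) = -1)
R(g) = (-21 + g)/(-1 + g) (R(g) = (g - 21)/(g - 1) = (-21 + g)/(-1 + g))
-776 + R(v(4)) = -776 + (-21 + 4)/(-1 + 4) = -776 - 17/3 = -2345/3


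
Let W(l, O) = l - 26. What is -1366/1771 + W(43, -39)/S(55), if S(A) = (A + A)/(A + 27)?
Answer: 105387/8855 ≈ 11.901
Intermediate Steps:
W(l, O) = -26 + l
S(A) = 2*A/(27 + A) (S(A) = (2*A)/(27 + A) = 2*A/(27 + A))
-1366/1771 + W(43, -39)/S(55) = -1366/1771 + (-26 + 43)/((2*55/(27 + 55))) = -1366*1/1771 + 17/((2*55/82)) = -1366/1771 + 17/((2*55*(1/82))) = -1366/1771 + 17/(55/41) = -1366/1771 + 17*(41/55) = -1366/1771 + 697/55 = 105387/8855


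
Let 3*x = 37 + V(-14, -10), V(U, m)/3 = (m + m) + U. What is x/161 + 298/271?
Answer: 126319/130893 ≈ 0.96506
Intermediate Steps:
V(U, m) = 3*U + 6*m (V(U, m) = 3*((m + m) + U) = 3*(2*m + U) = 3*(U + 2*m) = 3*U + 6*m)
x = -65/3 (x = (37 + (3*(-14) + 6*(-10)))/3 = (37 + (-42 - 60))/3 = (37 - 102)/3 = (⅓)*(-65) = -65/3 ≈ -21.667)
x/161 + 298/271 = -65/3/161 + 298/271 = -65/3*1/161 + 298*(1/271) = -65/483 + 298/271 = 126319/130893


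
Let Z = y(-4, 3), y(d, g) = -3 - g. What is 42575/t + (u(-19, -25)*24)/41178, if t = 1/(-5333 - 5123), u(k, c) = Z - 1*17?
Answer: -3055161904692/6863 ≈ -4.4516e+8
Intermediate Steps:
Z = -6 (Z = -3 - 1*3 = -3 - 3 = -6)
u(k, c) = -23 (u(k, c) = -6 - 1*17 = -6 - 17 = -23)
t = -1/10456 (t = 1/(-10456) = -1/10456 ≈ -9.5639e-5)
42575/t + (u(-19, -25)*24)/41178 = 42575/(-1/10456) - 23*24/41178 = 42575*(-10456) - 552*1/41178 = -445164200 - 92/6863 = -3055161904692/6863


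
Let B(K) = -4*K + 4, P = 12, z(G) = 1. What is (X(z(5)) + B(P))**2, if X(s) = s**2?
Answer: 1849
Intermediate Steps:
B(K) = 4 - 4*K
(X(z(5)) + B(P))**2 = (1**2 + (4 - 4*12))**2 = (1 + (4 - 48))**2 = (1 - 44)**2 = (-43)**2 = 1849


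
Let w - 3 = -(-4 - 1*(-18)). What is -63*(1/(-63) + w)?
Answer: 694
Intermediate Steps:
w = -11 (w = 3 - (-4 - 1*(-18)) = 3 - (-4 + 18) = 3 - 1*14 = 3 - 14 = -11)
-63*(1/(-63) + w) = -63*(1/(-63) - 11) = -63*(-1/63 - 11) = -63*(-694/63) = 694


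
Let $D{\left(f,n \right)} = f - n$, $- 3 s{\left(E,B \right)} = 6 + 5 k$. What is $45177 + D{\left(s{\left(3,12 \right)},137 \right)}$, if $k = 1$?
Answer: $\frac{135109}{3} \approx 45036.0$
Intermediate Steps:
$s{\left(E,B \right)} = - \frac{11}{3}$ ($s{\left(E,B \right)} = - \frac{6 + 5 \cdot 1}{3} = - \frac{6 + 5}{3} = \left(- \frac{1}{3}\right) 11 = - \frac{11}{3}$)
$45177 + D{\left(s{\left(3,12 \right)},137 \right)} = 45177 - \frac{422}{3} = \frac{135109}{3}$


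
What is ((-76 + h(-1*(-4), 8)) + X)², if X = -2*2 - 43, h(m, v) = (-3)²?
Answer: 12996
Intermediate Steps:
h(m, v) = 9
X = -47 (X = -4 - 43 = -47)
((-76 + h(-1*(-4), 8)) + X)² = ((-76 + 9) - 47)² = (-67 - 47)² = (-114)² = 12996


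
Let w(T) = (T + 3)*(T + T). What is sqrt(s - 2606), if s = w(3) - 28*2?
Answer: I*sqrt(2626) ≈ 51.245*I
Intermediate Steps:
w(T) = 2*T*(3 + T) (w(T) = (3 + T)*(2*T) = 2*T*(3 + T))
s = -20 (s = 2*3*(3 + 3) - 28*2 = 2*3*6 - 56 = 36 - 56 = -20)
sqrt(s - 2606) = sqrt(-20 - 2606) = sqrt(-2626) = I*sqrt(2626)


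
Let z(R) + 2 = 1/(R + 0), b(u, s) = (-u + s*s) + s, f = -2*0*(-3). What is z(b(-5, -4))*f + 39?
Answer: 39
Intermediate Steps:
f = 0 (f = 0*(-3) = 0)
b(u, s) = s + s² - u (b(u, s) = (-u + s²) + s = (s² - u) + s = s + s² - u)
z(R) = -2 + 1/R (z(R) = -2 + 1/(R + 0) = -2 + 1/R)
z(b(-5, -4))*f + 39 = (-2 + 1/(-4 + (-4)² - 1*(-5)))*0 + 39 = (-2 + 1/(-4 + 16 + 5))*0 + 39 = (-2 + 1/17)*0 + 39 = -33/17*0 + 39 = 0 + 39 = 39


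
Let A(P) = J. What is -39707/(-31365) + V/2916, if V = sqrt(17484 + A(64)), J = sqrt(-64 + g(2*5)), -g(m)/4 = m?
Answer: 39707/31365 + sqrt(17484 + 2*I*sqrt(26))/2916 ≈ 1.3113 + 1.3224e-5*I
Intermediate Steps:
g(m) = -4*m
J = 2*I*sqrt(26) (J = sqrt(-64 - 8*5) = sqrt(-64 - 4*10) = sqrt(-64 - 40) = sqrt(-104) = 2*I*sqrt(26) ≈ 10.198*I)
A(P) = 2*I*sqrt(26)
V = sqrt(17484 + 2*I*sqrt(26)) ≈ 132.23 + 0.0386*I
-39707/(-31365) + V/2916 = -39707/(-31365) + sqrt(17484 + 2*I*sqrt(26))/2916 = -39707*(-1/31365) + sqrt(17484 + 2*I*sqrt(26))*(1/2916) = 39707/31365 + sqrt(17484 + 2*I*sqrt(26))/2916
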